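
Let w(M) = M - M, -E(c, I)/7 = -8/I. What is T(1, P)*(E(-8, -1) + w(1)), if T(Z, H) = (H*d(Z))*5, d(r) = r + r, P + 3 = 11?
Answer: -4480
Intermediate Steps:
P = 8 (P = -3 + 11 = 8)
d(r) = 2*r
T(Z, H) = 10*H*Z (T(Z, H) = (H*(2*Z))*5 = (2*H*Z)*5 = 10*H*Z)
E(c, I) = 56/I (E(c, I) = -(-56)/I = 56/I)
w(M) = 0
T(1, P)*(E(-8, -1) + w(1)) = (10*8*1)*(56/(-1) + 0) = 80*(56*(-1) + 0) = 80*(-56 + 0) = 80*(-56) = -4480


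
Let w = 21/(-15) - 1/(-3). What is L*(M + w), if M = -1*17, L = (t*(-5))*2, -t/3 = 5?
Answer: -2710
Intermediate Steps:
t = -15 (t = -3*5 = -15)
L = 150 (L = -15*(-5)*2 = 75*2 = 150)
w = -16/15 (w = 21*(-1/15) - 1*(-⅓) = -7/5 + ⅓ = -16/15 ≈ -1.0667)
M = -17
L*(M + w) = 150*(-17 - 16/15) = 150*(-271/15) = -2710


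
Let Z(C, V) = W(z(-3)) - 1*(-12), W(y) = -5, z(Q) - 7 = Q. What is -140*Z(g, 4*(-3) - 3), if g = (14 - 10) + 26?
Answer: -980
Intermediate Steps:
z(Q) = 7 + Q
g = 30 (g = 4 + 26 = 30)
Z(C, V) = 7 (Z(C, V) = -5 - 1*(-12) = -5 + 12 = 7)
-140*Z(g, 4*(-3) - 3) = -140*7 = -980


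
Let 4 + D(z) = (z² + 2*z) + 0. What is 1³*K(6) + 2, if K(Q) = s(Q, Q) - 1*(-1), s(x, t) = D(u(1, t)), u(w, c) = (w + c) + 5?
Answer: 167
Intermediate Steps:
u(w, c) = 5 + c + w (u(w, c) = (c + w) + 5 = 5 + c + w)
D(z) = -4 + z² + 2*z (D(z) = -4 + ((z² + 2*z) + 0) = -4 + (z² + 2*z) = -4 + z² + 2*z)
s(x, t) = 8 + (6 + t)² + 2*t (s(x, t) = -4 + (5 + t + 1)² + 2*(5 + t + 1) = -4 + (6 + t)² + 2*(6 + t) = -4 + (6 + t)² + (12 + 2*t) = 8 + (6 + t)² + 2*t)
K(Q) = 45 + Q² + 14*Q (K(Q) = (44 + Q² + 14*Q) - 1*(-1) = (44 + Q² + 14*Q) + 1 = 45 + Q² + 14*Q)
1³*K(6) + 2 = 1³*(45 + 6² + 14*6) + 2 = 1*(45 + 36 + 84) + 2 = 1*165 + 2 = 165 + 2 = 167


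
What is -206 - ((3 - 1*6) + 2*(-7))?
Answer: -189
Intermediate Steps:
-206 - ((3 - 1*6) + 2*(-7)) = -206 - ((3 - 6) - 14) = -206 - (-3 - 14) = -206 - 1*(-17) = -206 + 17 = -189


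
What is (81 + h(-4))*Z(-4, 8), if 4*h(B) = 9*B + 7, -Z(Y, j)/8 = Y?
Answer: 2360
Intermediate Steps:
Z(Y, j) = -8*Y
h(B) = 7/4 + 9*B/4 (h(B) = (9*B + 7)/4 = (7 + 9*B)/4 = 7/4 + 9*B/4)
(81 + h(-4))*Z(-4, 8) = (81 + (7/4 + (9/4)*(-4)))*(-8*(-4)) = (81 + (7/4 - 9))*32 = (81 - 29/4)*32 = (295/4)*32 = 2360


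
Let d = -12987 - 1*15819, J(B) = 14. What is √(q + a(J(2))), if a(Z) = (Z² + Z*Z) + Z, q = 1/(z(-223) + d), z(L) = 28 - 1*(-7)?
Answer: 5*√13442990811/28771 ≈ 20.149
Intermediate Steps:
d = -28806 (d = -12987 - 15819 = -28806)
z(L) = 35 (z(L) = 28 + 7 = 35)
q = -1/28771 (q = 1/(35 - 28806) = 1/(-28771) = -1/28771 ≈ -3.4757e-5)
a(Z) = Z + 2*Z² (a(Z) = (Z² + Z²) + Z = 2*Z² + Z = Z + 2*Z²)
√(q + a(J(2))) = √(-1/28771 + 14*(1 + 2*14)) = √(-1/28771 + 14*(1 + 28)) = √(-1/28771 + 14*29) = √(-1/28771 + 406) = √(11681025/28771) = 5*√13442990811/28771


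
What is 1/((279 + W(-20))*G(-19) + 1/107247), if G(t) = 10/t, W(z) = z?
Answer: -2037693/277769711 ≈ -0.0073359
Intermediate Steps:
1/((279 + W(-20))*G(-19) + 1/107247) = 1/((279 - 20)*(10/(-19)) + 1/107247) = 1/(259*(10*(-1/19)) + 1/107247) = 1/(259*(-10/19) + 1/107247) = 1/(-2590/19 + 1/107247) = 1/(-277769711/2037693) = -2037693/277769711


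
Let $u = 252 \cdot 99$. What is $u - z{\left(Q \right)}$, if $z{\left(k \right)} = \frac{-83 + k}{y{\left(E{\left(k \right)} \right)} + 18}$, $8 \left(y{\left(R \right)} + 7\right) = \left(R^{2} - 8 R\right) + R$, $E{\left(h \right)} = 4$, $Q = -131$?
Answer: $\frac{474440}{19} \approx 24971.0$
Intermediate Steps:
$u = 24948$
$y{\left(R \right)} = -7 - \frac{7 R}{8} + \frac{R^{2}}{8}$ ($y{\left(R \right)} = -7 + \frac{\left(R^{2} - 8 R\right) + R}{8} = -7 + \frac{R^{2} - 7 R}{8} = -7 + \left(- \frac{7 R}{8} + \frac{R^{2}}{8}\right) = -7 - \frac{7 R}{8} + \frac{R^{2}}{8}$)
$z{\left(k \right)} = - \frac{166}{19} + \frac{2 k}{19}$ ($z{\left(k \right)} = \frac{-83 + k}{\left(-7 - \frac{7}{2} + \frac{4^{2}}{8}\right) + 18} = \frac{-83 + k}{\left(-7 - \frac{7}{2} + \frac{1}{8} \cdot 16\right) + 18} = \frac{-83 + k}{\left(-7 - \frac{7}{2} + 2\right) + 18} = \frac{-83 + k}{- \frac{17}{2} + 18} = \frac{-83 + k}{\frac{19}{2}} = \left(-83 + k\right) \frac{2}{19} = - \frac{166}{19} + \frac{2 k}{19}$)
$u - z{\left(Q \right)} = 24948 - \left(- \frac{166}{19} + \frac{2}{19} \left(-131\right)\right) = 24948 - \left(- \frac{166}{19} - \frac{262}{19}\right) = 24948 - - \frac{428}{19} = 24948 + \frac{428}{19} = \frac{474440}{19}$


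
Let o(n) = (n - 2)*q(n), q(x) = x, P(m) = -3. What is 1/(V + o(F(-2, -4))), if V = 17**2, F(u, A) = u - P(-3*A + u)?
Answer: 1/288 ≈ 0.0034722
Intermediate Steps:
F(u, A) = 3 + u (F(u, A) = u - 1*(-3) = u + 3 = 3 + u)
o(n) = n*(-2 + n) (o(n) = (n - 2)*n = (-2 + n)*n = n*(-2 + n))
V = 289
1/(V + o(F(-2, -4))) = 1/(289 + (3 - 2)*(-2 + (3 - 2))) = 1/(289 + 1*(-2 + 1)) = 1/(289 + 1*(-1)) = 1/(289 - 1) = 1/288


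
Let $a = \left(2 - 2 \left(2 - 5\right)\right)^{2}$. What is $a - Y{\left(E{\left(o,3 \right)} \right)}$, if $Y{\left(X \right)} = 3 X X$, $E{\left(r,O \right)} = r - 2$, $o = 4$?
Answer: $52$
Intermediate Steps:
$E{\left(r,O \right)} = -2 + r$ ($E{\left(r,O \right)} = r - 2 = -2 + r$)
$a = 64$ ($a = \left(2 - -6\right)^{2} = \left(2 + 6\right)^{2} = 8^{2} = 64$)
$Y{\left(X \right)} = 3 X^{2}$
$a - Y{\left(E{\left(o,3 \right)} \right)} = 64 - 3 \left(-2 + 4\right)^{2} = 64 - 3 \cdot 2^{2} = 64 - 3 \cdot 4 = 64 - 12 = 52$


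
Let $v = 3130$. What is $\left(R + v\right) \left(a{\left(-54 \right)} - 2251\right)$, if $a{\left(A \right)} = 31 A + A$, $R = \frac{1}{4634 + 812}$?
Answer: $- \frac{67825958399}{5446} \approx -1.2454 \cdot 10^{7}$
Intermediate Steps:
$R = \frac{1}{5446} \approx 0.00018362$
$a{\left(A \right)} = 32 A$
$\left(R + v\right) \left(a{\left(-54 \right)} - 2251\right) = \left(\frac{1}{5446} + 3130\right) \left(32 \left(-54\right) - 2251\right) = \frac{17045981 \left(-1728 - 2251\right)}{5446} = \frac{17045981}{5446} \left(-3979\right) = - \frac{67825958399}{5446}$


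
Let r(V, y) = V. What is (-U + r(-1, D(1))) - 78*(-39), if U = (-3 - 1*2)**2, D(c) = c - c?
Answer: 3016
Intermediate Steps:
D(c) = 0
U = 25 (U = (-3 - 2)**2 = (-5)**2 = 25)
(-U + r(-1, D(1))) - 78*(-39) = (-1*25 - 1) - 78*(-39) = (-25 - 1) + 3042 = -26 + 3042 = 3016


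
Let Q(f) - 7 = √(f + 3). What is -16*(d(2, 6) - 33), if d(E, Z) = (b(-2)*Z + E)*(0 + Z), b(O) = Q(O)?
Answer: -4272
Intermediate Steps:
Q(f) = 7 + √(3 + f) (Q(f) = 7 + √(f + 3) = 7 + √(3 + f))
b(O) = 7 + √(3 + O)
d(E, Z) = Z*(E + 8*Z) (d(E, Z) = ((7 + √(3 - 2))*Z + E)*(0 + Z) = ((7 + √1)*Z + E)*Z = ((7 + 1)*Z + E)*Z = (8*Z + E)*Z = (E + 8*Z)*Z = Z*(E + 8*Z))
-16*(d(2, 6) - 33) = -16*(6*(2 + 8*6) - 33) = -16*(6*(2 + 48) - 33) = -16*(6*50 - 33) = -16*(300 - 33) = -16*267 = -4272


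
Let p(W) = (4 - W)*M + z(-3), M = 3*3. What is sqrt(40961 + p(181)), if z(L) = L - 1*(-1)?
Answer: 81*sqrt(6) ≈ 198.41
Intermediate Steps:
z(L) = 1 + L (z(L) = L + 1 = 1 + L)
M = 9
p(W) = 34 - 9*W (p(W) = (4 - W)*9 + (1 - 3) = (36 - 9*W) - 2 = 34 - 9*W)
sqrt(40961 + p(181)) = sqrt(40961 + (34 - 9*181)) = sqrt(40961 + (34 - 1629)) = sqrt(40961 - 1595) = sqrt(39366) = 81*sqrt(6)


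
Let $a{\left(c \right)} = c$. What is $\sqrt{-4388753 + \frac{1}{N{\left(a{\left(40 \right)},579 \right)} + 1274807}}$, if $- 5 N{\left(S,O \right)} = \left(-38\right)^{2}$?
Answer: $\frac{i \sqrt{178226890908553285638}}{6372591} \approx 2094.9 i$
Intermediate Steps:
$N{\left(S,O \right)} = - \frac{1444}{5}$ ($N{\left(S,O \right)} = - \frac{\left(-38\right)^{2}}{5} = \left(- \frac{1}{5}\right) 1444 = - \frac{1444}{5}$)
$\sqrt{-4388753 + \frac{1}{N{\left(a{\left(40 \right)},579 \right)} + 1274807}} = \sqrt{-4388753 + \frac{1}{- \frac{1444}{5} + 1274807}} = \sqrt{-4388753 + \frac{1}{\frac{6372591}{5}}} = \sqrt{-4388753 + \frac{5}{6372591}} = \sqrt{- \frac{27967727869018}{6372591}} = \frac{i \sqrt{178226890908553285638}}{6372591}$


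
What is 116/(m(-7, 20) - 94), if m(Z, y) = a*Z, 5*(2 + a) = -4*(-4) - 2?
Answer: -290/249 ≈ -1.1647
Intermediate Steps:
a = 4/5 (a = -2 + (-4*(-4) - 2)/5 = -2 + (16 - 2)/5 = -2 + (1/5)*14 = -2 + 14/5 = 4/5 ≈ 0.80000)
m(Z, y) = 4*Z/5
116/(m(-7, 20) - 94) = 116/((4/5)*(-7) - 94) = 116/(-28/5 - 94) = 116/(-498/5) = 116*(-5/498) = -290/249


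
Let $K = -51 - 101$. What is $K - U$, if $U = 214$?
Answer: $-366$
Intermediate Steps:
$K = -152$
$K - U = -152 - 214 = -366$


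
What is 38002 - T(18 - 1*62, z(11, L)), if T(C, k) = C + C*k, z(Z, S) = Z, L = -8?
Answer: 38530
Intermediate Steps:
38002 - T(18 - 1*62, z(11, L)) = 38002 - (18 - 1*62)*(1 + 11) = 38002 - (18 - 62)*12 = 38002 - (-44)*12 = 38002 - 1*(-528) = 38002 + 528 = 38530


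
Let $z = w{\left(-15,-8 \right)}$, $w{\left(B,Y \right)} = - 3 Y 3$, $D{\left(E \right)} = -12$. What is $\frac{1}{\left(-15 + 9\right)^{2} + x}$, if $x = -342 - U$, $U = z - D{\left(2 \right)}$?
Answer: $- \frac{1}{390} \approx -0.0025641$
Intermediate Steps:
$w{\left(B,Y \right)} = - 9 Y$
$z = 72$ ($z = \left(-9\right) \left(-8\right) = 72$)
$U = 84$ ($U = 72 - -12 = 72 + 12 = 84$)
$x = -426$ ($x = -342 - 84 = -426$)
$\frac{1}{\left(-15 + 9\right)^{2} + x} = \frac{1}{\left(-15 + 9\right)^{2} - 426} = \frac{1}{\left(-6\right)^{2} - 426} = \frac{1}{36 - 426} = \frac{1}{-390} = - \frac{1}{390}$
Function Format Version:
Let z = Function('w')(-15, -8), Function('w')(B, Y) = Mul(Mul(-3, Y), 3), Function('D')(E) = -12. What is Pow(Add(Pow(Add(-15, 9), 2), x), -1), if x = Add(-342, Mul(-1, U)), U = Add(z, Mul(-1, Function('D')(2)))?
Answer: Rational(-1, 390) ≈ -0.0025641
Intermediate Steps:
Function('w')(B, Y) = Mul(-9, Y)
z = 72 (z = Mul(-9, -8) = 72)
U = 84 (U = Add(72, Mul(-1, -12)) = Add(72, 12) = 84)
x = -426 (x = Add(-342, Mul(-1, 84)) = Add(-342, -84) = -426)
Pow(Add(Pow(Add(-15, 9), 2), x), -1) = Pow(Add(Pow(Add(-15, 9), 2), -426), -1) = Pow(Add(Pow(-6, 2), -426), -1) = Pow(Add(36, -426), -1) = Pow(-390, -1) = Rational(-1, 390)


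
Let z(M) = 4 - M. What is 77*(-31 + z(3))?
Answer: -2310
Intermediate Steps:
77*(-31 + z(3)) = 77*(-31 + (4 - 1*3)) = 77*(-31 + (4 - 3)) = 77*(-31 + 1) = 77*(-30) = -2310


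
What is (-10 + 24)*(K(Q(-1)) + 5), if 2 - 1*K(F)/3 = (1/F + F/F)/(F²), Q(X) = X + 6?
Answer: 18998/125 ≈ 151.98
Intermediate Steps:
Q(X) = 6 + X
K(F) = 6 - 3*(1 + 1/F)/F² (K(F) = 6 - 3*(1/F + F/F)/(F²) = 6 - 3*(1/F + 1)/F² = 6 - 3*(1 + 1/F)/F²)
(-10 + 24)*(K(Q(-1)) + 5) = (-10 + 24)*((6 - 3/(6 - 1)³ - 3/(6 - 1)²) + 5) = 14*((6 - 3/5³ - 3/5²) + 5) = 14*((6 - 3*1/125 - 3*1/25) + 5) = 14*((6 - 3/125 - 3/25) + 5) = 14*(732/125 + 5) = 14*(1357/125) = 18998/125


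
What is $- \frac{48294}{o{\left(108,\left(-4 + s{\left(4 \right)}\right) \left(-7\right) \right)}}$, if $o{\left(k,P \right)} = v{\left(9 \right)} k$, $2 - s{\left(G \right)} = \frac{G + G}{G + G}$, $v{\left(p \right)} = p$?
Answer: $- \frac{2683}{54} \approx -49.685$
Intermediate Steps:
$s{\left(G \right)} = 1$ ($s{\left(G \right)} = 2 - \frac{G + G}{G + G} = 2 - \frac{2 G}{2 G} = 2 - 2 G \frac{1}{2 G} = 2 - 1 = 1$)
$o{\left(k,P \right)} = 9 k$
$- \frac{48294}{o{\left(108,\left(-4 + s{\left(4 \right)}\right) \left(-7\right) \right)}} = - \frac{48294}{9 \cdot 108} = - \frac{48294}{972} = \left(-48294\right) \frac{1}{972} = - \frac{2683}{54}$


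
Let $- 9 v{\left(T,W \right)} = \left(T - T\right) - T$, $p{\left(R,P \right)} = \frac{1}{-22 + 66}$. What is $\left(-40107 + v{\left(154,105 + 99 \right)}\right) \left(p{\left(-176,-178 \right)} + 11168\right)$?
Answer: $- \frac{177299016937}{396} \approx -4.4772 \cdot 10^{8}$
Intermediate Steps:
$p{\left(R,P \right)} = \frac{1}{44}$
$v{\left(T,W \right)} = \frac{T}{9}$ ($v{\left(T,W \right)} = - \frac{\left(T - T\right) - T}{9} = - \frac{0 - T}{9} = - \frac{\left(-1\right) T}{9} = \frac{T}{9}$)
$\left(-40107 + v{\left(154,105 + 99 \right)}\right) \left(p{\left(-176,-178 \right)} + 11168\right) = \left(-40107 + \frac{1}{9} \cdot 154\right) \left(\frac{1}{44} + 11168\right) = \left(-40107 + \frac{154}{9}\right) \frac{491393}{44} = \left(- \frac{360809}{9}\right) \frac{491393}{44} = - \frac{177299016937}{396}$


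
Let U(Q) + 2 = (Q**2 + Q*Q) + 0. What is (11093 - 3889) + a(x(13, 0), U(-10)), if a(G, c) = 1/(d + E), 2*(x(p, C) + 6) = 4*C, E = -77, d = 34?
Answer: 309771/43 ≈ 7204.0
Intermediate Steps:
U(Q) = -2 + 2*Q**2 (U(Q) = -2 + ((Q**2 + Q*Q) + 0) = -2 + ((Q**2 + Q**2) + 0) = -2 + (2*Q**2 + 0) = -2 + 2*Q**2)
x(p, C) = -6 + 2*C (x(p, C) = -6 + (4*C)/2 = -6 + 2*C)
a(G, c) = -1/43 (a(G, c) = 1/(34 - 77) = 1/(-43) = -1/43)
(11093 - 3889) + a(x(13, 0), U(-10)) = (11093 - 3889) - 1/43 = 7204 - 1/43 = 309771/43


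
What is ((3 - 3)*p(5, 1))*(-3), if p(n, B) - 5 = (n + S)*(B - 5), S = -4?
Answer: 0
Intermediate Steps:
p(n, B) = 5 + (-5 + B)*(-4 + n) (p(n, B) = 5 + (n - 4)*(B - 5) = 5 + (-4 + n)*(-5 + B) = 5 + (-5 + B)*(-4 + n))
((3 - 3)*p(5, 1))*(-3) = ((3 - 3)*(25 - 5*5 - 4*1 + 1*5))*(-3) = (0*(25 - 25 - 4 + 5))*(-3) = (0*1)*(-3) = 0*(-3) = 0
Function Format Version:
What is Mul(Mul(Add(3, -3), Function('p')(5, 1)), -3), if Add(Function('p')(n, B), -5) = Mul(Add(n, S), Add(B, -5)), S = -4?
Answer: 0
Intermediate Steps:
Function('p')(n, B) = Add(5, Mul(Add(-5, B), Add(-4, n))) (Function('p')(n, B) = Add(5, Mul(Add(n, -4), Add(B, -5))) = Add(5, Mul(Add(-4, n), Add(-5, B))) = Add(5, Mul(Add(-5, B), Add(-4, n))))
Mul(Mul(Add(3, -3), Function('p')(5, 1)), -3) = Mul(Mul(Add(3, -3), Add(25, Mul(-5, 5), Mul(-4, 1), Mul(1, 5))), -3) = Mul(Mul(0, Add(25, -25, -4, 5)), -3) = Mul(Mul(0, 1), -3) = Mul(0, -3) = 0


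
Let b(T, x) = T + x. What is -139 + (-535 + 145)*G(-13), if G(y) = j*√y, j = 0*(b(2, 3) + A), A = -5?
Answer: -139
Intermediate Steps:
j = 0 (j = 0*((2 + 3) - 5) = 0*(5 - 5) = 0*0 = 0)
G(y) = 0 (G(y) = 0*√y = 0)
-139 + (-535 + 145)*G(-13) = -139 + (-535 + 145)*0 = -139 - 390*0 = -139 + 0 = -139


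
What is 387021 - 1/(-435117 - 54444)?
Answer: 189470387782/489561 ≈ 3.8702e+5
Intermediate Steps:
387021 - 1/(-435117 - 54444) = 387021 - 1/(-489561) = 387021 - 1*(-1/489561) = 387021 + 1/489561 = 189470387782/489561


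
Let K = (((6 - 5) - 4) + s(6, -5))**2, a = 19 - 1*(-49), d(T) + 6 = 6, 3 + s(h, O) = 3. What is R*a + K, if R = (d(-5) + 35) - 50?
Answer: -1011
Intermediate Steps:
s(h, O) = 0 (s(h, O) = -3 + 3 = 0)
d(T) = 0 (d(T) = -6 + 6 = 0)
a = 68 (a = 19 + 49 = 68)
R = -15 (R = (0 + 35) - 50 = 35 - 50 = -15)
K = 9 (K = (((6 - 5) - 4) + 0)**2 = ((1 - 4) + 0)**2 = (-3 + 0)**2 = (-3)**2 = 9)
R*a + K = -15*68 + 9 = -1020 + 9 = -1011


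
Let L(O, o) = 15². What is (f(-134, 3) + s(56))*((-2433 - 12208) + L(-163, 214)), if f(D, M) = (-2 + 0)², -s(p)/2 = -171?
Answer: -4987936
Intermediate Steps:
L(O, o) = 225
s(p) = 342 (s(p) = -2*(-171) = 342)
f(D, M) = 4 (f(D, M) = (-2)² = 4)
(f(-134, 3) + s(56))*((-2433 - 12208) + L(-163, 214)) = (4 + 342)*((-2433 - 12208) + 225) = 346*(-14641 + 225) = 346*(-14416) = -4987936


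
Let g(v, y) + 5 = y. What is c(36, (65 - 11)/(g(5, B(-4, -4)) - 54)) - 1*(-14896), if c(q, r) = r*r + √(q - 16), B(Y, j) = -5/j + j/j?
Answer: 767622640/51529 + 2*√5 ≈ 14901.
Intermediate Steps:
B(Y, j) = 1 - 5/j (B(Y, j) = -5/j + 1 = 1 - 5/j)
g(v, y) = -5 + y
c(q, r) = r² + √(-16 + q)
c(36, (65 - 11)/(g(5, B(-4, -4)) - 54)) - 1*(-14896) = (((65 - 11)/((-5 + (-5 - 4)/(-4)) - 54))² + √(-16 + 36)) - 1*(-14896) = ((54/((-5 - ¼*(-9)) - 54))² + √20) + 14896 = ((54/((-5 + 9/4) - 54))² + 2*√5) + 14896 = ((54/(-11/4 - 54))² + 2*√5) + 14896 = ((54/(-227/4))² + 2*√5) + 14896 = ((54*(-4/227))² + 2*√5) + 14896 = ((-216/227)² + 2*√5) + 14896 = (46656/51529 + 2*√5) + 14896 = 767622640/51529 + 2*√5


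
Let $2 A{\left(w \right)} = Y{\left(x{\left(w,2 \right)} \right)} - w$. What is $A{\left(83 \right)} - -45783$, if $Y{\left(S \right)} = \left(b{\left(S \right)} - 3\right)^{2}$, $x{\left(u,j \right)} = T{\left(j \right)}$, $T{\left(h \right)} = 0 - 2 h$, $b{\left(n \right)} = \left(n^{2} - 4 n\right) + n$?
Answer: $46054$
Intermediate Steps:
$b{\left(n \right)} = n^{2} - 3 n$
$T{\left(h \right)} = - 2 h$
$x{\left(u,j \right)} = - 2 j$
$Y{\left(S \right)} = \left(-3 + S \left(-3 + S\right)\right)^{2}$ ($Y{\left(S \right)} = \left(S \left(-3 + S\right) - 3\right)^{2} = \left(-3 + S \left(-3 + S\right)\right)^{2}$)
$A{\left(w \right)} = \frac{625}{2} - \frac{w}{2}$ ($A{\left(w \right)} = \frac{\left(-3 + \left(-2\right) 2 \left(-3 - 4\right)\right)^{2} - w}{2} = \frac{\left(-3 - 4 \left(-3 - 4\right)\right)^{2} - w}{2} = \frac{\left(-3 - -28\right)^{2} - w}{2} = \frac{\left(-3 + 28\right)^{2} - w}{2} = \frac{25^{2} - w}{2} = \frac{625 - w}{2} = \frac{625}{2} - \frac{w}{2}$)
$A{\left(83 \right)} - -45783 = \left(\frac{625}{2} - \frac{83}{2}\right) - -45783 = \left(\frac{625}{2} - \frac{83}{2}\right) + 45783 = 271 + 45783 = 46054$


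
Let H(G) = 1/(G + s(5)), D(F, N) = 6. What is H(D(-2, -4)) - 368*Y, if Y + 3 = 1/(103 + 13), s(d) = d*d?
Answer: 989673/899 ≈ 1100.9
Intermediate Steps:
s(d) = d²
H(G) = 1/(25 + G) (H(G) = 1/(G + 5²) = 1/(G + 25) = 1/(25 + G))
Y = -347/116 (Y = -3 + 1/(103 + 13) = -3 + 1/116 = -347/116 ≈ -2.9914)
H(D(-2, -4)) - 368*Y = 1/(25 + 6) - 368*(-347/116) = 1/31 + 31924/29 = 989673/899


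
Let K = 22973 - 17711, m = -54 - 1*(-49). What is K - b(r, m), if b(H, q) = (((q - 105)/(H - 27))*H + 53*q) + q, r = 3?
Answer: 22073/4 ≈ 5518.3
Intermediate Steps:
m = -5 (m = -54 + 49 = -5)
b(H, q) = 54*q + H*(-105 + q)/(-27 + H) (b(H, q) = (((-105 + q)/(-27 + H))*H + 53*q) + q = (H*(-105 + q)/(-27 + H) + 53*q) + q = (53*q + H*(-105 + q)/(-27 + H)) + q = 54*q + H*(-105 + q)/(-27 + H))
K = 5262
K - b(r, m) = 5262 - (-1458*(-5) - 105*3 + 55*3*(-5))/(-27 + 3) = 5262 - (7290 - 315 - 825)/(-24) = 5262 - (-1)*6150/24 = 5262 - 1*(-1025/4) = 5262 + 1025/4 = 22073/4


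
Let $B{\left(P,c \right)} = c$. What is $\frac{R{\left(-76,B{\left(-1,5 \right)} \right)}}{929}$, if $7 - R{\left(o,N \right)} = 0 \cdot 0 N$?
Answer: $\frac{7}{929} \approx 0.007535$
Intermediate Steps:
$R{\left(o,N \right)} = 7$ ($R{\left(o,N \right)} = 7 - 0 \cdot 0 N = 7 - 0 N = 7 - 0 = 7 + 0 = 7$)
$\frac{R{\left(-76,B{\left(-1,5 \right)} \right)}}{929} = \frac{7}{929}$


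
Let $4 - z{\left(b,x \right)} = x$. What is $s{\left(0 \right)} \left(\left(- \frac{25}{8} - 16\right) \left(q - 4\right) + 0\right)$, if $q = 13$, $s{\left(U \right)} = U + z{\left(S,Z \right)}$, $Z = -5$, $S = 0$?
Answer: $- \frac{12393}{8} \approx -1549.1$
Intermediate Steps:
$z{\left(b,x \right)} = 4 - x$
$s{\left(U \right)} = 9 + U$ ($s{\left(U \right)} = U + \left(4 - -5\right) = U + \left(4 + 5\right) = U + 9 = 9 + U$)
$s{\left(0 \right)} \left(\left(- \frac{25}{8} - 16\right) \left(q - 4\right) + 0\right) = \left(9 + 0\right) \left(\left(- \frac{25}{8} - 16\right) \left(13 - 4\right) + 0\right) = 9 \left(\left(\left(-25\right) \frac{1}{8} - 16\right) 9 + 0\right) = 9 \left(\left(- \frac{25}{8} - 16\right) 9 + 0\right) = 9 \left(\left(- \frac{153}{8}\right) 9 + 0\right) = 9 \left(- \frac{1377}{8} + 0\right) = 9 \left(- \frac{1377}{8}\right) = - \frac{12393}{8}$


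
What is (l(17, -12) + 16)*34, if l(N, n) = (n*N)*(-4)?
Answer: 28288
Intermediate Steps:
l(N, n) = -4*N*n (l(N, n) = (N*n)*(-4) = -4*N*n)
(l(17, -12) + 16)*34 = (-4*17*(-12) + 16)*34 = (816 + 16)*34 = 832*34 = 28288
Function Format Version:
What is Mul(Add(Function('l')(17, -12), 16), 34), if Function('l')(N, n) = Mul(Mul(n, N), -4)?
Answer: 28288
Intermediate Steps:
Function('l')(N, n) = Mul(-4, N, n) (Function('l')(N, n) = Mul(Mul(N, n), -4) = Mul(-4, N, n))
Mul(Add(Function('l')(17, -12), 16), 34) = Mul(Add(Mul(-4, 17, -12), 16), 34) = Mul(Add(816, 16), 34) = Mul(832, 34) = 28288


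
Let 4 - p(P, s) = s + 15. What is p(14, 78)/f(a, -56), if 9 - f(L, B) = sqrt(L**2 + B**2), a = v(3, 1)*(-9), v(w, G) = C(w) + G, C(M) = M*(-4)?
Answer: 801/12856 + 89*sqrt(12937)/12856 ≈ 0.84972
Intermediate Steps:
p(P, s) = -11 - s (p(P, s) = 4 - (s + 15) = 4 - (15 + s) = 4 + (-15 - s) = -11 - s)
C(M) = -4*M
v(w, G) = G - 4*w (v(w, G) = -4*w + G = G - 4*w)
a = 99 (a = (1 - 4*3)*(-9) = (1 - 12)*(-9) = -11*(-9) = 99)
f(L, B) = 9 - sqrt(B**2 + L**2) (f(L, B) = 9 - sqrt(L**2 + B**2) = 9 - sqrt(B**2 + L**2))
p(14, 78)/f(a, -56) = (-11 - 1*78)/(9 - sqrt((-56)**2 + 99**2)) = (-11 - 78)/(9 - sqrt(3136 + 9801)) = -89/(9 - sqrt(12937))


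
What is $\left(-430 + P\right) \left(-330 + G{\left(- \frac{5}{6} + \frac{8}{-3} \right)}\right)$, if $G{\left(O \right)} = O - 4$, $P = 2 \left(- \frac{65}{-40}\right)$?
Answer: $\frac{1152225}{8} \approx 1.4403 \cdot 10^{5}$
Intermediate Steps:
$P = \frac{13}{4}$ ($P = 2 \left(\left(-65\right) \left(- \frac{1}{40}\right)\right) = 2 \cdot \frac{13}{8} = \frac{13}{4} \approx 3.25$)
$G{\left(O \right)} = -4 + O$
$\left(-430 + P\right) \left(-330 + G{\left(- \frac{5}{6} + \frac{8}{-3} \right)}\right) = \left(-430 + \frac{13}{4}\right) \left(-330 + \left(-4 + \left(- \frac{5}{6} + \frac{8}{-3}\right)\right)\right) = - \frac{1707 \left(-330 + \left(-4 + \left(\left(-5\right) \frac{1}{6} + 8 \left(- \frac{1}{3}\right)\right)\right)\right)}{4} = - \frac{1707 \left(-330 - \frac{15}{2}\right)}{4} = \left(- \frac{1707}{4}\right) \left(- \frac{675}{2}\right) = \frac{1152225}{8}$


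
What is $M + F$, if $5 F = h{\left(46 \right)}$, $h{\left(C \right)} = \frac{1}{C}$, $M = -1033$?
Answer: $- \frac{237589}{230} \approx -1033.0$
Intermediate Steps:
$F = \frac{1}{230}$ ($F = \frac{1}{5 \cdot 46} = \frac{1}{5} \cdot \frac{1}{46} = \frac{1}{230} \approx 0.0043478$)
$M + F = -1033 + \frac{1}{230} = - \frac{237589}{230}$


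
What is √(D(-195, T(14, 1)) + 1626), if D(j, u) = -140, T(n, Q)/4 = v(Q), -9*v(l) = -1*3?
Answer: √1486 ≈ 38.549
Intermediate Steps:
v(l) = ⅓ (v(l) = -(-1)*3/9 = -⅑*(-3) = ⅓)
T(n, Q) = 4/3 (T(n, Q) = 4*(⅓) = 4/3)
√(D(-195, T(14, 1)) + 1626) = √(-140 + 1626) = √1486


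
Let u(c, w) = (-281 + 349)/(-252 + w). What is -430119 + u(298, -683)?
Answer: -23656549/55 ≈ -4.3012e+5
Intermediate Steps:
u(c, w) = 68/(-252 + w)
-430119 + u(298, -683) = -430119 + 68/(-252 - 683) = -430119 + 68/(-935) = -430119 + 68*(-1/935) = -430119 - 4/55 = -23656549/55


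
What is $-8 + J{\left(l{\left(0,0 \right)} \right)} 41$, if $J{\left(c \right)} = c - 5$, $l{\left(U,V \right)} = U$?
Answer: $-213$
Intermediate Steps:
$J{\left(c \right)} = -5 + c$
$-8 + J{\left(l{\left(0,0 \right)} \right)} 41 = -8 + \left(-5 + 0\right) 41 = -8 - 205 = -213$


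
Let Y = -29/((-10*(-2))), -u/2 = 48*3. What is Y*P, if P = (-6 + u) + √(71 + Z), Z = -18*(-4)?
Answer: 4263/10 - 29*√143/20 ≈ 408.96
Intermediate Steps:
Z = 72
u = -288 (u = -96*3 = -2*144 = -288)
Y = -29/20 ≈ -1.4500
P = -294 + √143 (P = (-6 - 288) + √(71 + 72) = -294 + √143 ≈ -282.04)
Y*P = -29*(-294 + √143)/20 = 4263/10 - 29*√143/20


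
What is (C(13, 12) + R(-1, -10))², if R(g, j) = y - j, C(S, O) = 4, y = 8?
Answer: 484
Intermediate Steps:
R(g, j) = 8 - j
(C(13, 12) + R(-1, -10))² = (4 + (8 - 1*(-10)))² = (4 + (8 + 10))² = (4 + 18)² = 22² = 484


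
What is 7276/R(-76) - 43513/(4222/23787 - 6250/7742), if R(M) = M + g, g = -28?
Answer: 104067525697579/1507766338 ≈ 69021.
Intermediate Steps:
R(M) = -28 + M (R(M) = M - 28 = -28 + M)
7276/R(-76) - 43513/(4222/23787 - 6250/7742) = 7276/(-28 - 76) - 43513/(4222/23787 - 6250/7742) = 7276/(-104) - 43513/(4222*(1/23787) - 6250*1/7742) = 7276*(-1/104) - 43513/(4222/23787 - 3125/3871) = -1819/26 - 43513/(-57991013/92079477) = -1819/26 - 43513*(-92079477/57991013) = -1819/26 + 4006654282701/57991013 = 104067525697579/1507766338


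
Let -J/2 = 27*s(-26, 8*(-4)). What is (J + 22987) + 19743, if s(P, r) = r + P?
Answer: 45862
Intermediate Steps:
s(P, r) = P + r
J = 3132 (J = -54*(-26 + 8*(-4)) = -54*(-26 - 32) = -54*(-58) = -2*(-1566) = 3132)
(J + 22987) + 19743 = (3132 + 22987) + 19743 = 26119 + 19743 = 45862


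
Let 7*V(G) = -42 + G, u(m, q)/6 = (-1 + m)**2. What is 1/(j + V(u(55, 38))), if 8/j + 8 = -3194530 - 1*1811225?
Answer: 5005763/12481512478 ≈ 0.00040105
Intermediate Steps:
u(m, q) = 6*(-1 + m)**2
V(G) = -6 + G/7 (V(G) = (-42 + G)/7 = -6 + G/7)
j = -8/5005763 (j = 8/(-8 + (-3194530 - 1*1811225)) = 8/(-8 + (-3194530 - 1811225)) = 8/(-8 - 5005755) = 8/(-5005763) = 8*(-1/5005763) = -8/5005763 ≈ -1.5982e-6)
1/(j + V(u(55, 38))) = 1/(-8/5005763 + (-6 + (6*(-1 + 55)**2)/7)) = 1/(-8/5005763 + (-6 + (6*54**2)/7)) = 1/(-8/5005763 + (-6 + (6*2916)/7)) = 1/(-8/5005763 + (-6 + (1/7)*17496)) = 1/(-8/5005763 + (-6 + 17496/7)) = 1/(-8/5005763 + 17454/7) = 1/(12481512478/5005763) = 5005763/12481512478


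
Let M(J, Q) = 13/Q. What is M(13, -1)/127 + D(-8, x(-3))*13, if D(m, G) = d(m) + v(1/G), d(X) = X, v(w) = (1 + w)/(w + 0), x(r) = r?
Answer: -16523/127 ≈ -130.10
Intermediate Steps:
v(w) = (1 + w)/w
D(m, G) = m + G*(1 + 1/G) (D(m, G) = m + (1 + 1/G)/(1/G) = m + G*(1 + 1/G))
M(13, -1)/127 + D(-8, x(-3))*13 = (13/(-1))/127 + (1 - 3 - 8)*13 = (13*(-1))*(1/127) - 10*13 = -13*1/127 - 130 = -13/127 - 130 = -16523/127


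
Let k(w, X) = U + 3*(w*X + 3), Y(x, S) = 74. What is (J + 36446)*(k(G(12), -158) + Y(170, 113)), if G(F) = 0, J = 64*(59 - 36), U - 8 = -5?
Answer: 3260948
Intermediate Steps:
U = 3 (U = 8 - 5 = 3)
J = 1472 (J = 64*23 = 1472)
k(w, X) = 12 + 3*X*w (k(w, X) = 3 + 3*(w*X + 3) = 3 + 3*(X*w + 3) = 3 + 3*(3 + X*w) = 3 + (9 + 3*X*w) = 12 + 3*X*w)
(J + 36446)*(k(G(12), -158) + Y(170, 113)) = (1472 + 36446)*((12 + 3*(-158)*0) + 74) = 37918*((12 + 0) + 74) = 37918*(12 + 74) = 37918*86 = 3260948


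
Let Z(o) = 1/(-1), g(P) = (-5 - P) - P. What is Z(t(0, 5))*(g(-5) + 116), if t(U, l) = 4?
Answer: -121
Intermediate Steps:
g(P) = -5 - 2*P
Z(o) = -1
Z(t(0, 5))*(g(-5) + 116) = -((-5 - 2*(-5)) + 116) = -((-5 + 10) + 116) = -(5 + 116) = -1*121 = -121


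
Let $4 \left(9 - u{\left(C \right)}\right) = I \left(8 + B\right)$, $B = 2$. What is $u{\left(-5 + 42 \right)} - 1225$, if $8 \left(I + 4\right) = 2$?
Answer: $- \frac{9653}{8} \approx -1206.6$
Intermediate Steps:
$I = - \frac{15}{4}$ ($I = -4 + \frac{1}{8} \cdot 2 = -4 + \frac{1}{4} = - \frac{15}{4} \approx -3.75$)
$u{\left(C \right)} = \frac{147}{8}$ ($u{\left(C \right)} = 9 - \frac{\left(- \frac{15}{4}\right) \left(8 + 2\right)}{4} = 9 - \frac{\left(- \frac{15}{4}\right) 10}{4} = 9 - - \frac{75}{8} = 9 + \frac{75}{8} = \frac{147}{8}$)
$u{\left(-5 + 42 \right)} - 1225 = \frac{147}{8} - 1225 = - \frac{9653}{8}$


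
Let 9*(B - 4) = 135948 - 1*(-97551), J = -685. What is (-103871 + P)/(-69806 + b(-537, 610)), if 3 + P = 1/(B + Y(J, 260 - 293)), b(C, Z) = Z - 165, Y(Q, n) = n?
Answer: 8075788001/5392540306 ≈ 1.4976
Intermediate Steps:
B = 77845/3 (B = 4 + (135948 - 1*(-97551))/9 = 4 + (135948 + 97551)/9 = 4 + (⅑)*233499 = 4 + 77833/3 = 77845/3 ≈ 25948.)
b(C, Z) = -165 + Z
P = -233235/77746 (P = -3 + 1/(77845/3 + (260 - 293)) = -3 + 1/(77845/3 - 33) = -3 + 1/(77746/3) = -3 + 3/77746 = -233235/77746 ≈ -3.0000)
(-103871 + P)/(-69806 + b(-537, 610)) = (-103871 - 233235/77746)/(-69806 + (-165 + 610)) = -8075788001/(77746*(-69806 + 445)) = -8075788001/77746/(-69361) = -8075788001/77746*(-1/69361) = 8075788001/5392540306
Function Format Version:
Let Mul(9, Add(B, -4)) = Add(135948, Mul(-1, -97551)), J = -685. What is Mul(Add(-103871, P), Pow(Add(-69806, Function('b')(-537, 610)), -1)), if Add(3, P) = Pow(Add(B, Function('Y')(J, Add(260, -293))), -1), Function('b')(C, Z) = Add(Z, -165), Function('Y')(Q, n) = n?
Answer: Rational(8075788001, 5392540306) ≈ 1.4976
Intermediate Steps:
B = Rational(77845, 3) (B = Add(4, Mul(Rational(1, 9), Add(135948, Mul(-1, -97551)))) = Add(4, Mul(Rational(1, 9), Add(135948, 97551))) = Add(4, Mul(Rational(1, 9), 233499)) = Add(4, Rational(77833, 3)) = Rational(77845, 3) ≈ 25948.)
Function('b')(C, Z) = Add(-165, Z)
P = Rational(-233235, 77746) (P = Add(-3, Pow(Add(Rational(77845, 3), Add(260, -293)), -1)) = Add(-3, Pow(Add(Rational(77845, 3), -33), -1)) = Add(-3, Pow(Rational(77746, 3), -1)) = Add(-3, Rational(3, 77746)) = Rational(-233235, 77746) ≈ -3.0000)
Mul(Add(-103871, P), Pow(Add(-69806, Function('b')(-537, 610)), -1)) = Mul(Add(-103871, Rational(-233235, 77746)), Pow(Add(-69806, Add(-165, 610)), -1)) = Mul(Rational(-8075788001, 77746), Pow(Add(-69806, 445), -1)) = Mul(Rational(-8075788001, 77746), Pow(-69361, -1)) = Mul(Rational(-8075788001, 77746), Rational(-1, 69361)) = Rational(8075788001, 5392540306)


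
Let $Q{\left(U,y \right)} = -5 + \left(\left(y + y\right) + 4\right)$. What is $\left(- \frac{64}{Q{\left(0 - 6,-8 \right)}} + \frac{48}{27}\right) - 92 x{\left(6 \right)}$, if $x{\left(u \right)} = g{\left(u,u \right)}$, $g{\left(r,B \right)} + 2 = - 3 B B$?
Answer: $\frac{1549208}{153} \approx 10126.0$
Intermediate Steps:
$Q{\left(U,y \right)} = -1 + 2 y$ ($Q{\left(U,y \right)} = -5 + \left(2 y + 4\right) = -5 + \left(4 + 2 y\right) = -1 + 2 y$)
$g{\left(r,B \right)} = -2 - 3 B^{2}$ ($g{\left(r,B \right)} = -2 + - 3 B B = -2 - 3 B^{2}$)
$x{\left(u \right)} = -2 - 3 u^{2}$
$\left(- \frac{64}{Q{\left(0 - 6,-8 \right)}} + \frac{48}{27}\right) - 92 x{\left(6 \right)} = \left(- \frac{64}{-1 + 2 \left(-8\right)} + \frac{48}{27}\right) - 92 \left(-2 - 3 \cdot 6^{2}\right) = \left(- \frac{64}{-1 - 16} + 48 \cdot \frac{1}{27}\right) - 92 \left(-2 - 108\right) = \left(- \frac{64}{-17} + \frac{16}{9}\right) - 92 \left(-2 - 108\right) = \left(\left(-64\right) \left(- \frac{1}{17}\right) + \frac{16}{9}\right) - -10120 = \left(\frac{64}{17} + \frac{16}{9}\right) + 10120 = \frac{848}{153} + 10120 = \frac{1549208}{153}$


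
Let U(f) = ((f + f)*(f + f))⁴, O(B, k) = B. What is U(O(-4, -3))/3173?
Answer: 16777216/3173 ≈ 5287.5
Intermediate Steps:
U(f) = 256*f⁸ (U(f) = ((2*f)*(2*f))⁴ = (4*f²)⁴ = 256*f⁸)
U(O(-4, -3))/3173 = (256*(-4)⁸)/3173 = (256*65536)*(1/3173) = 16777216*(1/3173) = 16777216/3173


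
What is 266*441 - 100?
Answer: 117206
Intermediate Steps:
266*441 - 100 = 117306 - 100 = 117206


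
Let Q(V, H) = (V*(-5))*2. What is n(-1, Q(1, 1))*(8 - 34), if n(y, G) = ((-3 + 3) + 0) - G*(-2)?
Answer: 520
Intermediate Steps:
Q(V, H) = -10*V (Q(V, H) = -5*V*2 = -10*V)
n(y, G) = 2*G (n(y, G) = (0 + 0) + 2*G = 0 + 2*G = 2*G)
n(-1, Q(1, 1))*(8 - 34) = (2*(-10*1))*(8 - 34) = (2*(-10))*(-26) = -20*(-26) = 520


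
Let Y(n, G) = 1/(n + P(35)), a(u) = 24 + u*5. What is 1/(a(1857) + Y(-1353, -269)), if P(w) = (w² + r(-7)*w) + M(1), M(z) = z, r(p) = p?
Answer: 372/3462947 ≈ 0.00010742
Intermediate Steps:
a(u) = 24 + 5*u
P(w) = 1 + w² - 7*w (P(w) = (w² - 7*w) + 1 = 1 + w² - 7*w)
Y(n, G) = 1/(981 + n) (Y(n, G) = 1/(n + (1 + 35² - 7*35)) = 1/(n + (1 + 1225 - 245)) = 1/(n + 981) = 1/(981 + n))
1/(a(1857) + Y(-1353, -269)) = 1/((24 + 5*1857) + 1/(981 - 1353)) = 1/((24 + 9285) + 1/(-372)) = 1/(9309 - 1/372) = 1/(3462947/372) = 372/3462947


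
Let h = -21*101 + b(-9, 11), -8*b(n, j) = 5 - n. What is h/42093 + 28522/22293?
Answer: 512557369/417057444 ≈ 1.2290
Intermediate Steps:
b(n, j) = -5/8 + n/8 (b(n, j) = -(5 - n)/8 = -5/8 + n/8)
h = -8491/4 (h = -21*101 + (-5/8 + (1/8)*(-9)) = -2121 + (-5/8 - 9/8) = -2121 - 7/4 = -8491/4 ≈ -2122.8)
h/42093 + 28522/22293 = -8491/4/42093 + 28522/22293 = -8491/4*1/42093 + 28522*(1/22293) = -8491/168372 + 28522/22293 = 512557369/417057444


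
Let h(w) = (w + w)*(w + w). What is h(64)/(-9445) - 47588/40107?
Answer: -1106581748/378810615 ≈ -2.9212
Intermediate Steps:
h(w) = 4*w**2 (h(w) = (2*w)*(2*w) = 4*w**2)
h(64)/(-9445) - 47588/40107 = (4*64**2)/(-9445) - 47588/40107 = (4*4096)*(-1/9445) - 47588*1/40107 = 16384*(-1/9445) - 47588/40107 = -16384/9445 - 47588/40107 = -1106581748/378810615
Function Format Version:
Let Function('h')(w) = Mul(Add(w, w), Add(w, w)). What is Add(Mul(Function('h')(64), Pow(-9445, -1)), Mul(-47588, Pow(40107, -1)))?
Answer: Rational(-1106581748, 378810615) ≈ -2.9212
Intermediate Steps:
Function('h')(w) = Mul(4, Pow(w, 2)) (Function('h')(w) = Mul(Mul(2, w), Mul(2, w)) = Mul(4, Pow(w, 2)))
Add(Mul(Function('h')(64), Pow(-9445, -1)), Mul(-47588, Pow(40107, -1))) = Add(Mul(Mul(4, Pow(64, 2)), Pow(-9445, -1)), Mul(-47588, Pow(40107, -1))) = Add(Mul(Mul(4, 4096), Rational(-1, 9445)), Mul(-47588, Rational(1, 40107))) = Add(Mul(16384, Rational(-1, 9445)), Rational(-47588, 40107)) = Add(Rational(-16384, 9445), Rational(-47588, 40107)) = Rational(-1106581748, 378810615)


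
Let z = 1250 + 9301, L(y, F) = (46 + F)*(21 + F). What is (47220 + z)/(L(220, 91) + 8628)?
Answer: 57771/23972 ≈ 2.4099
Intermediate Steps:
L(y, F) = (21 + F)*(46 + F)
z = 10551
(47220 + z)/(L(220, 91) + 8628) = (47220 + 10551)/((966 + 91**2 + 67*91) + 8628) = 57771/((966 + 8281 + 6097) + 8628) = 57771/(15344 + 8628) = 57771/23972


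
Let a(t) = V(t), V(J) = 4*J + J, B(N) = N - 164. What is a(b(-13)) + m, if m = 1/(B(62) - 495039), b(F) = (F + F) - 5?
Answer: -76746856/495141 ≈ -155.00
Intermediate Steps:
B(N) = -164 + N
b(F) = -5 + 2*F (b(F) = 2*F - 5 = -5 + 2*F)
V(J) = 5*J
a(t) = 5*t
m = -1/495141 (m = 1/((-164 + 62) - 495039) = 1/(-102 - 495039) = 1/(-495141) = -1/495141 ≈ -2.0196e-6)
a(b(-13)) + m = 5*(-5 + 2*(-13)) - 1/495141 = 5*(-5 - 26) - 1/495141 = 5*(-31) - 1/495141 = -155 - 1/495141 = -76746856/495141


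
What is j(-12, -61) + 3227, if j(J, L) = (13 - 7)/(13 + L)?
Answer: 25815/8 ≈ 3226.9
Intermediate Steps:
j(J, L) = 6/(13 + L)
j(-12, -61) + 3227 = 6/(13 - 61) + 3227 = 6/(-48) + 3227 = 6*(-1/48) + 3227 = -⅛ + 3227 = 25815/8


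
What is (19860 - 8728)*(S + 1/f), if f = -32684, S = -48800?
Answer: -4438827116383/8171 ≈ -5.4324e+8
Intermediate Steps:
(19860 - 8728)*(S + 1/f) = (19860 - 8728)*(-48800 + 1/(-32684)) = 11132*(-48800 - 1/32684) = 11132*(-1594979201/32684) = -4438827116383/8171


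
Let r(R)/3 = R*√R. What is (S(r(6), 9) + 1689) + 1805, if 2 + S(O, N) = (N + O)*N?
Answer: 3573 + 162*√6 ≈ 3969.8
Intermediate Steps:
r(R) = 3*R^(3/2) (r(R) = 3*(R*√R) = 3*R^(3/2))
S(O, N) = -2 + N*(N + O) (S(O, N) = -2 + (N + O)*N = -2 + N*(N + O))
(S(r(6), 9) + 1689) + 1805 = ((-2 + 9² + 9*(3*6^(3/2))) + 1689) + 1805 = ((-2 + 81 + 9*(3*(6*√6))) + 1689) + 1805 = ((-2 + 81 + 9*(18*√6)) + 1689) + 1805 = ((-2 + 81 + 162*√6) + 1689) + 1805 = ((79 + 162*√6) + 1689) + 1805 = (1768 + 162*√6) + 1805 = 3573 + 162*√6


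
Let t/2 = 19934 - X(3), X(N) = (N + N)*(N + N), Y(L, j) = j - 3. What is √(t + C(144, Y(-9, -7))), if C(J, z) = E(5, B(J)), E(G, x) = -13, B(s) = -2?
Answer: √39783 ≈ 199.46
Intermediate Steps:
Y(L, j) = -3 + j
X(N) = 4*N² (X(N) = (2*N)*(2*N) = 4*N²)
C(J, z) = -13
t = 39796 (t = 2*(19934 - 4*3²) = 2*(19934 - 4*9) = 2*(19934 - 1*36) = 2*(19934 - 36) = 2*19898 = 39796)
√(t + C(144, Y(-9, -7))) = √(39796 - 13) = √39783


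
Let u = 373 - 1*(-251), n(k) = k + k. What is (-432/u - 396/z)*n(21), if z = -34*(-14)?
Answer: -14148/221 ≈ -64.018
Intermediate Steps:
n(k) = 2*k
u = 624 (u = 373 + 251 = 624)
z = 476
(-432/u - 396/z)*n(21) = (-432/624 - 396/476)*(2*21) = (-432*1/624 - 396*1/476)*42 = (-9/13 - 99/119)*42 = -2358/1547*42 = -14148/221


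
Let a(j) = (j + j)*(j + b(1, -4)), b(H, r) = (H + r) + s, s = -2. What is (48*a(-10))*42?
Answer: 604800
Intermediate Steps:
b(H, r) = -2 + H + r (b(H, r) = (H + r) - 2 = -2 + H + r)
a(j) = 2*j*(-5 + j) (a(j) = (j + j)*(j + (-2 + 1 - 4)) = (2*j)*(j - 5) = (2*j)*(-5 + j) = 2*j*(-5 + j))
(48*a(-10))*42 = (48*(2*(-10)*(-5 - 10)))*42 = (48*(2*(-10)*(-15)))*42 = (48*300)*42 = 14400*42 = 604800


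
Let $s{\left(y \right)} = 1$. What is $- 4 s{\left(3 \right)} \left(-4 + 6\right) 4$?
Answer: $-32$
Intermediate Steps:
$- 4 s{\left(3 \right)} \left(-4 + 6\right) 4 = \left(-4\right) 1 \left(-4 + 6\right) 4 = - 4 \cdot 2 \cdot 4 = \left(-4\right) 8 = -32$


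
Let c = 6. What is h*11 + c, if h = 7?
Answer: 83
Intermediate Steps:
h*11 + c = 7*11 + 6 = 77 + 6 = 83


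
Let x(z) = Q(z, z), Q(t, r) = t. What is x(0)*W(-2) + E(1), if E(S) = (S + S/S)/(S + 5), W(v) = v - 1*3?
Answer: ⅓ ≈ 0.33333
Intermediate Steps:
x(z) = z
W(v) = -3 + v (W(v) = v - 3 = -3 + v)
E(S) = (1 + S)/(5 + S) (E(S) = (S + 1)/(5 + S) = (1 + S)/(5 + S))
x(0)*W(-2) + E(1) = 0*(-3 - 2) + (1 + 1)/(5 + 1) = 0*(-5) + 2/6 = 0 + (⅙)*2 = 0 + ⅓ = ⅓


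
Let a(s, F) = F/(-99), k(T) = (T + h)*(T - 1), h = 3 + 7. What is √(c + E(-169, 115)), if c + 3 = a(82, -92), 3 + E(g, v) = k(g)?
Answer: 2*√7357537/33 ≈ 164.39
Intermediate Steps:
h = 10
k(T) = (-1 + T)*(10 + T) (k(T) = (T + 10)*(T - 1) = (10 + T)*(-1 + T) = (-1 + T)*(10 + T))
E(g, v) = -13 + g² + 9*g (E(g, v) = -3 + (-10 + g² + 9*g) = -13 + g² + 9*g)
a(s, F) = -F/99 (a(s, F) = F*(-1/99) = -F/99)
c = -205/99 (c = -3 - 1/99*(-92) = -3 + 92/99 = -205/99 ≈ -2.0707)
√(c + E(-169, 115)) = √(-205/99 + (-13 + (-169)² + 9*(-169))) = √(-205/99 + (-13 + 28561 - 1521)) = √(-205/99 + 27027) = √(2675468/99) = 2*√7357537/33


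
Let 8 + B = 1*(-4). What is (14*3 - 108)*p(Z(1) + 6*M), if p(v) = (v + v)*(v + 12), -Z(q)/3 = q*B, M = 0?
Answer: -228096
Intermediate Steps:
B = -12 (B = -8 + 1*(-4) = -8 - 4 = -12)
Z(q) = 36*q (Z(q) = -3*q*(-12) = -(-36)*q = 36*q)
p(v) = 2*v*(12 + v) (p(v) = (2*v)*(12 + v) = 2*v*(12 + v))
(14*3 - 108)*p(Z(1) + 6*M) = (14*3 - 108)*(2*(36*1 + 6*0)*(12 + (36*1 + 6*0))) = (42 - 108)*(2*(36 + 0)*(12 + (36 + 0))) = -132*36*(12 + 36) = -132*36*48 = -66*3456 = -228096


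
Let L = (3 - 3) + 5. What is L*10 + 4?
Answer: 54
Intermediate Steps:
L = 5 (L = 0 + 5 = 5)
L*10 + 4 = 5*10 + 4 = 50 + 4 = 54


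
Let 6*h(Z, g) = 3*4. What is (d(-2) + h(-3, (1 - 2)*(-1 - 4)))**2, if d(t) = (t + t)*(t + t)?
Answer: 324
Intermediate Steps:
d(t) = 4*t**2 (d(t) = (2*t)*(2*t) = 4*t**2)
h(Z, g) = 2 (h(Z, g) = (3*4)/6 = (1/6)*12 = 2)
(d(-2) + h(-3, (1 - 2)*(-1 - 4)))**2 = (4*(-2)**2 + 2)**2 = (4*4 + 2)**2 = (16 + 2)**2 = 18**2 = 324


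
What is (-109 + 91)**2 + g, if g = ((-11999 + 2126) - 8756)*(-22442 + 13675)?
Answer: 163320767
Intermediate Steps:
g = 163320443 (g = (-9873 - 8756)*(-8767) = -18629*(-8767) = 163320443)
(-109 + 91)**2 + g = (-109 + 91)**2 + 163320443 = (-18)**2 + 163320443 = 324 + 163320443 = 163320767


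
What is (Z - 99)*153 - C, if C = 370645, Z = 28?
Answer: -381508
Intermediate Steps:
(Z - 99)*153 - C = (28 - 99)*153 - 1*370645 = -71*153 - 370645 = -10863 - 370645 = -381508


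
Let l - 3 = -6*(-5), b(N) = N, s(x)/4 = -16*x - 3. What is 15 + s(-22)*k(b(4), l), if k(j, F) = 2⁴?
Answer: 22351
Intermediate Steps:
s(x) = -12 - 64*x (s(x) = 4*(-16*x - 3) = 4*(-3 - 16*x) = -12 - 64*x)
l = 33 (l = 3 - 6*(-5) = 3 + 30 = 33)
k(j, F) = 16
15 + s(-22)*k(b(4), l) = 15 + (-12 - 64*(-22))*16 = 15 + (-12 + 1408)*16 = 15 + 1396*16 = 15 + 22336 = 22351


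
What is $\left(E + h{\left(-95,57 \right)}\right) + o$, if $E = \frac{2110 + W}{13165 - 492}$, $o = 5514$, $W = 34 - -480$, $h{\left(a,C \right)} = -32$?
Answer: $\frac{69476010}{12673} \approx 5482.2$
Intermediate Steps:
$W = 514$ ($W = 34 + 480 = 514$)
$E = \frac{2624}{12673}$ ($E = \frac{2110 + 514}{13165 - 492} = \frac{2624}{12673} \approx 0.20705$)
$\left(E + h{\left(-95,57 \right)}\right) + o = \left(\frac{2624}{12673} - 32\right) + 5514 = - \frac{402912}{12673} + 5514 = \frac{69476010}{12673}$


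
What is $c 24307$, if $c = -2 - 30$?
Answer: $-777824$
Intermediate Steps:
$c = -32$ ($c = -2 - 30 = -32$)
$c 24307 = \left(-32\right) 24307 = -777824$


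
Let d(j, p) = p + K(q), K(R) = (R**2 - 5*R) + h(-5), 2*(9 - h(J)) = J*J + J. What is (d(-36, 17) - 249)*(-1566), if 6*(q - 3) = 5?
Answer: 743763/2 ≈ 3.7188e+5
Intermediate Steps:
h(J) = 9 - J/2 - J**2/2 (h(J) = 9 - (J*J + J)/2 = 9 - (J**2 + J)/2 = 9 - (J + J**2)/2 = 9 + (-J/2 - J**2/2) = 9 - J/2 - J**2/2)
q = 23/6 (q = 3 + (1/6)*5 = 3 + 5/6 = 23/6 ≈ 3.8333)
K(R) = -1 + R**2 - 5*R (K(R) = (R**2 - 5*R) + (9 - 1/2*(-5) - 1/2*(-5)**2) = (R**2 - 5*R) + (9 + 5/2 - 1/2*25) = (R**2 - 5*R) + (9 + 5/2 - 25/2) = (R**2 - 5*R) - 1 = -1 + R**2 - 5*R)
d(j, p) = -197/36 + p (d(j, p) = p + (-1 + (23/6)**2 - 5*23/6) = p + (-1 + 529/36 - 115/6) = p - 197/36 = -197/36 + p)
(d(-36, 17) - 249)*(-1566) = ((-197/36 + 17) - 249)*(-1566) = (415/36 - 249)*(-1566) = -8549/36*(-1566) = 743763/2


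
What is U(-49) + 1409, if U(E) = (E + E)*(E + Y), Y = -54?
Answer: 11503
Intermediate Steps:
U(E) = 2*E*(-54 + E) (U(E) = (E + E)*(E - 54) = (2*E)*(-54 + E) = 2*E*(-54 + E))
U(-49) + 1409 = 2*(-49)*(-54 - 49) + 1409 = 2*(-49)*(-103) + 1409 = 10094 + 1409 = 11503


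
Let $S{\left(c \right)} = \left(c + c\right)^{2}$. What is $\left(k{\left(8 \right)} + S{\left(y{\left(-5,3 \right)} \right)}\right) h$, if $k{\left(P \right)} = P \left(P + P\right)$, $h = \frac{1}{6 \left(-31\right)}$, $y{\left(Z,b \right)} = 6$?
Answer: $- \frac{136}{93} \approx -1.4624$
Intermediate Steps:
$h = - \frac{1}{186}$ ($h = \frac{1}{-186} = - \frac{1}{186} \approx -0.0053763$)
$S{\left(c \right)} = 4 c^{2}$ ($S{\left(c \right)} = \left(2 c\right)^{2} = 4 c^{2}$)
$k{\left(P \right)} = 2 P^{2}$ ($k{\left(P \right)} = P 2 P = 2 P^{2}$)
$\left(k{\left(8 \right)} + S{\left(y{\left(-5,3 \right)} \right)}\right) h = \left(2 \cdot 8^{2} + 4 \cdot 6^{2}\right) \left(- \frac{1}{186}\right) = \left(2 \cdot 64 + 4 \cdot 36\right) \left(- \frac{1}{186}\right) = \left(128 + 144\right) \left(- \frac{1}{186}\right) = 272 \left(- \frac{1}{186}\right) = - \frac{136}{93}$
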